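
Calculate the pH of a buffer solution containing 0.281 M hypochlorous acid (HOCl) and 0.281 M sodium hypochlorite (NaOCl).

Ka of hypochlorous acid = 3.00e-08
pH = 7.52

pKa = -log(3.00e-08) = 7.52. pH = pKa + log([A⁻]/[HA]) = 7.52 + log(0.281/0.281)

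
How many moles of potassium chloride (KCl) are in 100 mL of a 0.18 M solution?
Moles = Molarity × Volume (L)
Moles = 0.18 M × 0.1 L = 0.018 mol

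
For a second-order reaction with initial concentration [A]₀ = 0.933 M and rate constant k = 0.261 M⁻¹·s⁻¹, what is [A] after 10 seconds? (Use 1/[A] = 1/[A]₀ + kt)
0.2716 M

1/[A] = 1/[A]₀ + k·t = 1/0.933 + (0.261)·(10) = 1.0718 + 2.6100 = 3.6818
[A] = 1/3.6818 = 0.2716 M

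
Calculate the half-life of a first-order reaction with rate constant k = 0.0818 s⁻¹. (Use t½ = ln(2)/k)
8.47 s

t½ = ln(2)/k = 0.6931/0.0818 = 8.47 s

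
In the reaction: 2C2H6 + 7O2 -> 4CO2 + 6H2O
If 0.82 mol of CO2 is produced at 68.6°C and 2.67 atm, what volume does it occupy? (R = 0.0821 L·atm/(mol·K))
T = 68.6°C + 273.15 = 341.75 K
V = nRT/P = (0.82 × 0.0821 × 341.75) / 2.67
V = 8.62 L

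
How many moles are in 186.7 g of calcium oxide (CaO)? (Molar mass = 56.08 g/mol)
Moles = 186.7 g ÷ 56.08 g/mol = 3.329 mol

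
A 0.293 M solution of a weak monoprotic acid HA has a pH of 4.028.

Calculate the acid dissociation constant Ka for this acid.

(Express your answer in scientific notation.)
K_a = 3.00e-08

[H⁺] = 10^(−pH) = 10^(−4.028) = 9.376e-05 M. For HA ⇌ H⁺ + A⁻, Ka = x²/(C − x) = (9.376e-05)²/(0.293 − 9.376e-05) = 3.00e-08.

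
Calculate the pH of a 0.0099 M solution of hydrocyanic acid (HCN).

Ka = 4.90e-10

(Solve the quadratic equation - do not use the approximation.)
pH = 5.66

x² + Ka×x - Ka×C = 0. Using quadratic formula: [H⁺] = 2.2023e-06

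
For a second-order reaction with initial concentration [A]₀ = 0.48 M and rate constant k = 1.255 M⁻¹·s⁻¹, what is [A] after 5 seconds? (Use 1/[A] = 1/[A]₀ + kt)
0.1196 M

1/[A] = 1/[A]₀ + k·t = 1/0.48 + (1.255)·(5) = 2.0833 + 6.2750 = 8.3583
[A] = 1/8.3583 = 0.1196 M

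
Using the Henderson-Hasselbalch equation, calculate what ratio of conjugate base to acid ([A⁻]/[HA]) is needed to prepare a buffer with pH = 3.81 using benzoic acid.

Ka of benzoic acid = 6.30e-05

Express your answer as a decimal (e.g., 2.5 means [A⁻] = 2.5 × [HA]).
[A⁻]/[HA] = 0.407

pKa = −log(6.30e-05) = 4.2007. pH = pKa + log([A⁻]/[HA]). 3.81 = 4.2007 + log(ratio). log(ratio) = 3.81 − 4.2007 = -0.3907. ratio = 10^(-0.3907) = 0.407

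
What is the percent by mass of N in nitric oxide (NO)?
Mass of N in formula = 14.01 × 1 = 14.01 g/mol
Molar mass = 30.01 g/mol
% N = (14.01/30.01) × 100% = 46.68%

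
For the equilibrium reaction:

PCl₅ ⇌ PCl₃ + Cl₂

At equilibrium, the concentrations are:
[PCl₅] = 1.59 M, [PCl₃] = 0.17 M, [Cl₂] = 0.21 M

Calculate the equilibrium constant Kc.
K_c = 0.0225

Kc = ([PCl₃] × [Cl₂]) / ([PCl₅])
   = ((0.17)·(0.21)) / ((1.59))
   = 0.0357 / 1.59 = 0.0225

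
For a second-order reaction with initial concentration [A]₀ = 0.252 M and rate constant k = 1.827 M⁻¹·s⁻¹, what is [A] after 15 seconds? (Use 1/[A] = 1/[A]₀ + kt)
0.0319 M

1/[A] = 1/[A]₀ + k·t = 1/0.252 + (1.827)·(15) = 3.9683 + 27.4050 = 31.3733
[A] = 1/31.3733 = 0.0319 M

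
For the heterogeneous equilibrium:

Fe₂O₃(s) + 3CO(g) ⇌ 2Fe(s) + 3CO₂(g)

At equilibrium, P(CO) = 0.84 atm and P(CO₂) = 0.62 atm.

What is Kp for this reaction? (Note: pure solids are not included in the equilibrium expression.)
K_p = 0.402

Solids (Fe₂O₃, Fe) are excluded.
Kp = P(CO₂)³/P(CO)³ = (0.62)³/(0.84)³ = 0.2383/0.5927 = 0.402.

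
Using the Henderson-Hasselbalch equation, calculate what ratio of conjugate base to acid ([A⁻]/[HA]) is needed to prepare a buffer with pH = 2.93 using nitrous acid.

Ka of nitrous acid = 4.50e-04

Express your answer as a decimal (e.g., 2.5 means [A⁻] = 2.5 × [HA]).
[A⁻]/[HA] = 0.383

pKa = −log(4.50e-04) = 3.3468. pH = pKa + log([A⁻]/[HA]). 2.93 = 3.3468 + log(ratio). log(ratio) = 2.93 − 3.3468 = -0.4168. ratio = 10^(-0.4168) = 0.383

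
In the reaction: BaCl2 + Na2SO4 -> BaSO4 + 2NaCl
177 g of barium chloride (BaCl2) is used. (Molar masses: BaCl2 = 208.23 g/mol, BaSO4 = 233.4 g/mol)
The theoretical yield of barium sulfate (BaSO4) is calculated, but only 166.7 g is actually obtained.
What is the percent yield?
Moles of BaCl2 = 177 g ÷ 208.23 g/mol = 0.850022 mol
Mole ratio: 1 mol BaSO4 / 1 mol BaCl2
Moles of BaSO4 = 0.850022 × (1/1) = 0.850022 mol
Theoretical yield = 0.850022 mol × 233.4 g/mol = 198.4 g
Actual yield = 166.7 g
Percent yield = (166.7 / 198.4) × 100% = 84.0%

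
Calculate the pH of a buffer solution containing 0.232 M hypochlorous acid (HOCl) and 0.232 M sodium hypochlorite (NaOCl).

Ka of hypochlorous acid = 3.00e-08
pH = 7.52

pKa = -log(3.00e-08) = 7.52. pH = pKa + log([A⁻]/[HA]) = 7.52 + log(0.232/0.232)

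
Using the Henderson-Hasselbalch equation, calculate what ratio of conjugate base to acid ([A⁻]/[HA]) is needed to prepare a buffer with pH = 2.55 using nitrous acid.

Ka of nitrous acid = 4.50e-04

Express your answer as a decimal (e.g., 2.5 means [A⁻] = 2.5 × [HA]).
[A⁻]/[HA] = 0.160

pKa = −log(4.50e-04) = 3.3468. pH = pKa + log([A⁻]/[HA]). 2.55 = 3.3468 + log(ratio). log(ratio) = 2.55 − 3.3468 = -0.7968. ratio = 10^(-0.7968) = 0.160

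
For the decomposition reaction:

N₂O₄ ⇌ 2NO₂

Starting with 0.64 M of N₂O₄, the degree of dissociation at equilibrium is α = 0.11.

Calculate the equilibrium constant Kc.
K_c = 0.0348

x = α·[A]₀ = 0.11 × 0.64 = 0.0704 M dissociated.
At eq: [N₂O₄] = 0.64 − 0.0704 = 0.5696 M; [NO₂] = 2x = 0.1408 M.
Kc = [NO₂]²/[N₂O₄] = (0.1408)²/0.5696 = 0.0348.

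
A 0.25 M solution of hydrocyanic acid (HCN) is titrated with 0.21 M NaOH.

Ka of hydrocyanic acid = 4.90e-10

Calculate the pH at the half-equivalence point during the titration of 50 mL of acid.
pH = pKa = 9.31

At the half-equivalence point, [HA] = [A⁻], so by Henderson–Hasselbalch pH = pKa + log(1) = pKa.
pKa = −log(4.90e-10) = 9.31.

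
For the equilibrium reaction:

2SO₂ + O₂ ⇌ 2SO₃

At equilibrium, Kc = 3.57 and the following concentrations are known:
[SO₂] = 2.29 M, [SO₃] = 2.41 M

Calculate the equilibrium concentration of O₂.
[O₂] = 0.3102 M

Kc = ([SO₃]^2) / ([SO₂]^2 × [O₂]) = 3.57
[O₂]^1 = (product terms)/(Kc · other reactant terms) = 5.8081 / (3.57 · 5.2441) = 0.31024
[O₂] = 0.3102 M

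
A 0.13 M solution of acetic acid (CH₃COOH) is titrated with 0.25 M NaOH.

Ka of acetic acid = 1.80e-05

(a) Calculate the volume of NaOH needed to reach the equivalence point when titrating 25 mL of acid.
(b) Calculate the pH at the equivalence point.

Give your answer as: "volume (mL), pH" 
V = 13.0 mL, pH = 8.84

(a) At equivalence: moles acid = moles base.
moles acid = 0.13 × 0.025 = 0.00325 mol; V_NaOH = 0.00325/0.25 = 0.013 L = 13.0 mL.
(b) At equivalence, all acid → conjugate base A⁻ at [A⁻] = 0.00325/0.038 = 0.08553 M.
Kb = Kw/Ka = 1.0e-14/1.80e-05 = 5.556e-10; [OH⁻] = √(Kb·[A⁻]) = 6.893e-06; pOH = 5.16; pH = 14 − pOH = 8.84.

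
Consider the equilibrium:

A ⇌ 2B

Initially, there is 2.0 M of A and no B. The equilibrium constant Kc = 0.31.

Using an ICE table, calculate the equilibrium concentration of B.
[B] = 0.714 M

ICE: [A] = 2.0 − x, [B] = 2x.
Kc = (2x)²/(2.0 − x) = 0.31 ⇒ 4x² + 0.31x − 0.62 = 0.
x = (−0.31 + √(0.31² + 4·4·0.62))/(2·4) = (−0.31 + √10.016)/8 = 0.35685.
[B] = 2x = 0.714 M.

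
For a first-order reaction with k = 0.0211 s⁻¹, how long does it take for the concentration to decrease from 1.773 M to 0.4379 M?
66.28 s

From ln[A] = ln[A]₀ - k·t: t = ln([A]₀/[A])/k = ln(1.773/0.4379)/0.0211 = ln(4.0489)/0.0211 = 1.3984/0.0211 = 66.28 s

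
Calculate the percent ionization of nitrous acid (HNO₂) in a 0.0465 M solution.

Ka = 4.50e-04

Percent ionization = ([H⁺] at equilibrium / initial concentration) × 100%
Percent ionization = 9.37%

Let x = [H⁺]. Ka = x²/(C - x) ⇒ x² + (4.50e-04)x - (4.50e-04)(0.0465) = 0. x = 4.3549e-03. Percent = (4.3549e-03/0.0465) × 100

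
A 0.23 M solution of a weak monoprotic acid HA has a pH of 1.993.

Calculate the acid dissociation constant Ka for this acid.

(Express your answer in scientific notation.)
K_a = 4.70e-04

[H⁺] = 10^(−pH) = 10^(−1.993) = 1.016e-02 M. For HA ⇌ H⁺ + A⁻, Ka = x²/(C − x) = (1.016e-02)²/(0.23 − 1.016e-02) = 4.70e-04.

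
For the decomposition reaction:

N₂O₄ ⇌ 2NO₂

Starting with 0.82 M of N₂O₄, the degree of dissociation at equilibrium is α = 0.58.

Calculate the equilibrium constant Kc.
K_c = 2.6271

x = α·[A]₀ = 0.58 × 0.82 = 0.4756 M dissociated.
At eq: [N₂O₄] = 0.82 − 0.4756 = 0.3444 M; [NO₂] = 2x = 0.9512 M.
Kc = [NO₂]²/[N₂O₄] = (0.9512)²/0.3444 = 2.627.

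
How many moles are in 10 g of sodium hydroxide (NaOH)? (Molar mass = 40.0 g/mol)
Moles = 10 g ÷ 40.0 g/mol = 0.25 mol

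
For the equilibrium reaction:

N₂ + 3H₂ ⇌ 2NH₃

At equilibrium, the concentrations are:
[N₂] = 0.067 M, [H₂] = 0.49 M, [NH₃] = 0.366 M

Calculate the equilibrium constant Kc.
K_c = 16.9941

Kc = ([NH₃]^2) / ([N₂] × [H₂]^3)
   = ((0.366)^2) / ((0.067)·(0.49)^3)
   = 0.13396 / 0.0078825 = 16.9941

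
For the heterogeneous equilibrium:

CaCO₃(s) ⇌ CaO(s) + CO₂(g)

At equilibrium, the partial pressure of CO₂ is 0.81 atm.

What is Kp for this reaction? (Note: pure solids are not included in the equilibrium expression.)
K_p = 0.81

Solids (CaCO₃, CaO) have activity 1 and are excluded.
Kp = P(CO₂) = 0.81.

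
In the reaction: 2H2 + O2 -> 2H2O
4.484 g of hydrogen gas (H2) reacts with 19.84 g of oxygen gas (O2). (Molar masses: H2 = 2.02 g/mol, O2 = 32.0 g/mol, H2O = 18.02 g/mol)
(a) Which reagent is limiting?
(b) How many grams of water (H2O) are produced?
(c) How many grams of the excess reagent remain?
(a) O2, (b) 22.34 g, (c) 1.979 g

Moles of H2 = 4.484 g ÷ 2.02 g/mol = 2.2198 mol
Moles of O2 = 19.84 g ÷ 32.0 g/mol = 0.62 mol
Moles ÷ coefficient: H2: 2.2198/2 = 1.11, O2: 0.62/1 = 0.62
(a) O2 has the smaller value, so O2 is the limiting reagent.
(b) Moles of H2O = 0.62 mol O2 × (2/1) = 1.24 mol; mass = 1.24 mol × 18.02 g/mol = 22.34 g
(c) H2 consumed = 0.62 × (2/1) = 1.24 mol; remaining = 2.2198 − 1.24 = 0.979802 mol; mass = 0.979802 mol × 2.02 g/mol = 1.979 g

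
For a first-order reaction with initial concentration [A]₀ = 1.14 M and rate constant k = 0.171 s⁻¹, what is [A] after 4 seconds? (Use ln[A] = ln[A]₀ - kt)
0.5752 M

ln[A] = ln[A]₀ - k·t = ln(1.14) - (0.171)·(4) = 0.1310 - 0.6840 = -0.5530
[A] = e^(-0.5530) = 0.5752 M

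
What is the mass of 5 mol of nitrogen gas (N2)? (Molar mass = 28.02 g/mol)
Mass = 5 mol × 28.02 g/mol = 140.1 g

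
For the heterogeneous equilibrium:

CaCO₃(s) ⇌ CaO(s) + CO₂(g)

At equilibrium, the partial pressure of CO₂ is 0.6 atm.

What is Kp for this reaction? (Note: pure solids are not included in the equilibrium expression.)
K_p = 0.6

Solids (CaCO₃, CaO) have activity 1 and are excluded.
Kp = P(CO₂) = 0.6.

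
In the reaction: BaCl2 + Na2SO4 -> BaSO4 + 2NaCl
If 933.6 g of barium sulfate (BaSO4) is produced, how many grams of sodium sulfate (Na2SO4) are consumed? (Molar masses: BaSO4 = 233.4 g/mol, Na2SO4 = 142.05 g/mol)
Moles of BaSO4 = 933.6 g ÷ 233.4 g/mol = 4 mol
Mole ratio: 1 mol Na2SO4 / 1 mol BaSO4
Moles of Na2SO4 = 4 × (1/1) = 4 mol
Mass of Na2SO4 = 4 mol × 142.05 g/mol = 568.2 g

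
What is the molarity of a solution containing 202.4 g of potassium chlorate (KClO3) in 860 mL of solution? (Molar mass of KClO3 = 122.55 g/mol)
Moles of KClO3 = 202.4 g ÷ 122.55 g/mol = 1.65157 mol
Volume = 860 mL = 0.86 L
Molarity = 1.65157 mol ÷ 0.86 L = 1.92 M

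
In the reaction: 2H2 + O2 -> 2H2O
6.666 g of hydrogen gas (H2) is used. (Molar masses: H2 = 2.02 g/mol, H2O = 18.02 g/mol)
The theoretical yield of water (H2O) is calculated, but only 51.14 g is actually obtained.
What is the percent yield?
Moles of H2 = 6.666 g ÷ 2.02 g/mol = 3.3 mol
Mole ratio: 2 mol H2O / 2 mol H2
Moles of H2O = 3.3 × (2/2) = 3.3 mol
Theoretical yield = 3.3 mol × 18.02 g/mol = 59.466 g
Actual yield = 51.14 g
Percent yield = (51.14 / 59.466) × 100% = 86.0%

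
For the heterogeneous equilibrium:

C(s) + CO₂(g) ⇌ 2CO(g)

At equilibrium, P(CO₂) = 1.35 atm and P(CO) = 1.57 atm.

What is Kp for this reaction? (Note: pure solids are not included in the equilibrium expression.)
K_p = 1.826

Solid C is excluded.
Kp = P(CO)²/P(CO₂) = (1.57)²/1.35 = 2.465/1.35 = 1.826.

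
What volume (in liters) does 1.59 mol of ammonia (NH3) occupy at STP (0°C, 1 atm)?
At STP, 1 mol of gas occupies 22.4 L
Volume = 1.59 mol × 22.4 L/mol = 35.62 L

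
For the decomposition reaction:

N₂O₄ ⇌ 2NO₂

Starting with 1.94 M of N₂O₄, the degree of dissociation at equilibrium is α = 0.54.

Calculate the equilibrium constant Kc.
K_c = 4.9192

x = α·[A]₀ = 0.54 × 1.94 = 1.048 M dissociated.
At eq: [N₂O₄] = 1.94 − 1.048 = 0.8924 M; [NO₂] = 2x = 2.095 M.
Kc = [NO₂]²/[N₂O₄] = (2.095)²/0.8924 = 4.919.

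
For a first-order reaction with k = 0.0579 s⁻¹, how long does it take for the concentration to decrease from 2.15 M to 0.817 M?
16.71 s

From ln[A] = ln[A]₀ - k·t: t = ln([A]₀/[A])/k = ln(2.15/0.817)/0.0579 = ln(2.6316)/0.0579 = 0.9676/0.0579 = 16.71 s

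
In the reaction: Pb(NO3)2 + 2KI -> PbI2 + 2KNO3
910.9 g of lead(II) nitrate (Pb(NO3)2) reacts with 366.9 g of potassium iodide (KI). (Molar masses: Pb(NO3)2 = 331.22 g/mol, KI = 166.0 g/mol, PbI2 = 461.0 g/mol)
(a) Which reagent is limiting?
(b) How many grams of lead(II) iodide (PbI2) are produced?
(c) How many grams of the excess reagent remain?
(a) KI, (b) 509.5 g, (c) 544.9 g

Moles of Pb(NO3)2 = 910.9 g ÷ 331.22 g/mol = 2.75014 mol
Moles of KI = 366.9 g ÷ 166.0 g/mol = 2.21024 mol
Moles ÷ coefficient: Pb(NO3)2: 2.75014/1 = 2.75, KI: 2.21024/2 = 1.105
(a) KI has the smaller value, so KI is the limiting reagent.
(b) Moles of PbI2 = 2.21024 mol KI × (1/2) = 1.10512 mol; mass = 1.10512 mol × 461.0 g/mol = 509.5 g
(c) Pb(NO3)2 consumed = 2.21024 × (1/2) = 1.10512 mol; remaining = 2.75014 − 1.10512 = 1.64502 mol; mass = 1.64502 mol × 331.22 g/mol = 544.9 g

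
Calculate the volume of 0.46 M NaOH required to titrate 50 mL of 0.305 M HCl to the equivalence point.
V_{base} = 33.2 mL

At equivalence: moles acid = moles base.
moles HCl = 0.305 M × 0.05 L = 0.01525 mol
V_NaOH = 0.01525 mol ÷ 0.46 M = 0.03315 L = 33.2 mL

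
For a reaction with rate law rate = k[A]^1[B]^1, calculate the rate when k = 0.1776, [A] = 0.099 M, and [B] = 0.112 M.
0.001969 M/s

rate = k·[A]^1·[B]^1 = 0.1776·(0.099)^1·(0.112)^1 = 0.1776·0.099·0.112 = 0.001969 M/s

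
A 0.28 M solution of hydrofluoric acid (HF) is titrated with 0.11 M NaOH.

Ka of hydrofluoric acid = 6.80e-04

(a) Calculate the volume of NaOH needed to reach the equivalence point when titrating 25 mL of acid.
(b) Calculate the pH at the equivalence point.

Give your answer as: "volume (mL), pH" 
V = 63.6 mL, pH = 8.03

(a) At equivalence: moles acid = moles base.
moles acid = 0.28 × 0.025 = 0.007 mol; V_NaOH = 0.007/0.11 = 0.06364 L = 63.6 mL.
(b) At equivalence, all acid → conjugate base A⁻ at [A⁻] = 0.007/0.08864 = 0.07897 M.
Kb = Kw/Ka = 1.0e-14/6.80e-04 = 1.471e-11; [OH⁻] = √(Kb·[A⁻]) = 1.078e-06; pOH = 5.97; pH = 14 − pOH = 8.03.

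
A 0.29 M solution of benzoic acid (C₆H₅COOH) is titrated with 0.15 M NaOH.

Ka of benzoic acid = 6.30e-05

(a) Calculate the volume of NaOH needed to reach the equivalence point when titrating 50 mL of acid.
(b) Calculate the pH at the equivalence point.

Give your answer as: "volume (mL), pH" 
V = 96.7 mL, pH = 8.60

(a) At equivalence: moles acid = moles base.
moles acid = 0.29 × 0.05 = 0.0145 mol; V_NaOH = 0.0145/0.15 = 0.09667 L = 96.7 mL.
(b) At equivalence, all acid → conjugate base A⁻ at [A⁻] = 0.0145/0.1467 = 0.09886 M.
Kb = Kw/Ka = 1.0e-14/6.30e-05 = 1.587e-10; [OH⁻] = √(Kb·[A⁻]) = 3.961e-06; pOH = 5.40; pH = 14 − pOH = 8.60.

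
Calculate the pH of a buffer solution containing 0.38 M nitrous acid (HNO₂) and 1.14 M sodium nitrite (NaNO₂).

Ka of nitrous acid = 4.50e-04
pH = 3.82

pKa = -log(4.50e-04) = 3.35. pH = pKa + log([A⁻]/[HA]) = 3.35 + log(1.14/0.38)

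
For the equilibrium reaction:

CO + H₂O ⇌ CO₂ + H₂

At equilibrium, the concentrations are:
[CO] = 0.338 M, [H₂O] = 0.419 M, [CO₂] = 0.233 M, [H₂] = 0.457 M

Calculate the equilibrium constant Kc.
K_c = 0.7519

Kc = ([CO₂] × [H₂]) / ([CO] × [H₂O])
   = ((0.233)·(0.457)) / ((0.338)·(0.419))
   = 0.10648 / 0.14162 = 0.7519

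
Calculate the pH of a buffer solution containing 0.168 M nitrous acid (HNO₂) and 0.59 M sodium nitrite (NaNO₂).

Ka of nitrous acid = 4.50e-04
pH = 3.89

pKa = -log(4.50e-04) = 3.35. pH = pKa + log([A⁻]/[HA]) = 3.35 + log(0.59/0.168)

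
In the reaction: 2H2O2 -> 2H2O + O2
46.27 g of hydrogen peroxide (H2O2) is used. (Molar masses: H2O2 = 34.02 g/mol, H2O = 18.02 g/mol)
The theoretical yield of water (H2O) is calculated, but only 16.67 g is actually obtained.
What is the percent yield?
Moles of H2O2 = 46.27 g ÷ 34.02 g/mol = 1.36008 mol
Mole ratio: 2 mol H2O / 2 mol H2O2
Moles of H2O = 1.36008 × (2/2) = 1.36008 mol
Theoretical yield = 1.36008 mol × 18.02 g/mol = 24.509 g
Actual yield = 16.67 g
Percent yield = (16.67 / 24.509) × 100% = 68.0%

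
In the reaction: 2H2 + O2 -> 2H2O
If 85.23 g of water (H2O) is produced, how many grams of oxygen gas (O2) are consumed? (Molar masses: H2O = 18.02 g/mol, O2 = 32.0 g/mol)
Moles of H2O = 85.23 g ÷ 18.02 g/mol = 4.72974 mol
Mole ratio: 1 mol O2 / 2 mol H2O
Moles of O2 = 4.72974 × (1/2) = 2.36487 mol
Mass of O2 = 2.36487 mol × 32.0 g/mol = 75.68 g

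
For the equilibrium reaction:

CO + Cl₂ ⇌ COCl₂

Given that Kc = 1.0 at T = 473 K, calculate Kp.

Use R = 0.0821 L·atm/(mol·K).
K_p = 0.0258

Δn = (moles gaseous products) − (moles gaseous reactants) = -1
T = 473 K; RT = 0.0821 × 473 = 38.8333
Kp = Kc·(RT)^Δn = 1.0 × (38.8333)^-1 = 1.0 × 0.0257511 = 0.0258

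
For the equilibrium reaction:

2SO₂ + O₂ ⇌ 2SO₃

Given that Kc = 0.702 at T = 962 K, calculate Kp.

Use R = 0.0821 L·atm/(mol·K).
K_p = 0.0089

Δn = (moles gaseous products) − (moles gaseous reactants) = -1
T = 962 K; RT = 0.0821 × 962 = 78.9802
Kp = Kc·(RT)^Δn = 0.702 × (78.9802)^-1 = 0.702 × 0.0126614 = 0.0089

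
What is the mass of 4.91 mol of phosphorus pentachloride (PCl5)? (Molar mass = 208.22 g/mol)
Mass = 4.91 mol × 208.22 g/mol = 1022 g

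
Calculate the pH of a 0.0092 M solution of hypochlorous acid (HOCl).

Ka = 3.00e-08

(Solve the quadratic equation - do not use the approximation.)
pH = 4.78

x² + Ka×x - Ka×C = 0. Using quadratic formula: [H⁺] = 1.6598e-05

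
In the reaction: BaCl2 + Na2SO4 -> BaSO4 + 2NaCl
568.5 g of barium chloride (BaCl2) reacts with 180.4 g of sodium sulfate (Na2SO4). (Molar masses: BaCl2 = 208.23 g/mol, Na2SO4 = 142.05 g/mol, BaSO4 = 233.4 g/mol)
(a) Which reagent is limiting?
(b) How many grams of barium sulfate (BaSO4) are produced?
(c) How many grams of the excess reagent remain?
(a) Na2SO4, (b) 296.4 g, (c) 304.1 g

Moles of BaCl2 = 568.5 g ÷ 208.23 g/mol = 2.73015 mol
Moles of Na2SO4 = 180.4 g ÷ 142.05 g/mol = 1.26998 mol
Moles ÷ coefficient: BaCl2: 2.73015/1 = 2.73, Na2SO4: 1.26998/1 = 1.27
(a) Na2SO4 has the smaller value, so Na2SO4 is the limiting reagent.
(b) Moles of BaSO4 = 1.26998 mol Na2SO4 × (1/1) = 1.26998 mol; mass = 1.26998 mol × 233.4 g/mol = 296.4 g
(c) BaCl2 consumed = 1.26998 × (1/1) = 1.26998 mol; remaining = 2.73015 − 1.26998 = 1.46018 mol; mass = 1.46018 mol × 208.23 g/mol = 304.1 g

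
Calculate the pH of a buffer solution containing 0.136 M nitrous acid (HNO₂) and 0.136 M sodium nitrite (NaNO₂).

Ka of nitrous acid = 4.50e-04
pH = 3.35

pKa = -log(4.50e-04) = 3.35. pH = pKa + log([A⁻]/[HA]) = 3.35 + log(0.136/0.136)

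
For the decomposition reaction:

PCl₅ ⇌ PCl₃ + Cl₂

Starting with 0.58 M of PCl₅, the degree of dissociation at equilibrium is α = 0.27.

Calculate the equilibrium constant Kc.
K_c = 0.0579

x = α·[A]₀ = 0.27 × 0.58 = 0.1566 M dissociated.
At eq: [PCl₅] = 0.58 − 0.1566 = 0.4234 M; [PCl₃] = [Cl₂] = x = 0.1566 M.
Kc = [PCl₃][Cl₂]/[PCl₅] = (0.1566)²/0.4234 = 0.05792.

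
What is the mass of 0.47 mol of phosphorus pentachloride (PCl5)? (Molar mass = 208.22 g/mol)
Mass = 0.47 mol × 208.22 g/mol = 97.86 g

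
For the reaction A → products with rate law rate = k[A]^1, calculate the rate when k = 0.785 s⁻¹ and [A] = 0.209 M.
0.1641 M/s

rate = k·[A]^1 = 0.785·(0.209)^1 = 0.785·0.209 = 0.1641 M/s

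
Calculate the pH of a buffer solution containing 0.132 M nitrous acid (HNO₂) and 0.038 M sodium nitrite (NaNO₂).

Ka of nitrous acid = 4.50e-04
pH = 2.81

pKa = -log(4.50e-04) = 3.35. pH = pKa + log([A⁻]/[HA]) = 3.35 + log(0.038/0.132)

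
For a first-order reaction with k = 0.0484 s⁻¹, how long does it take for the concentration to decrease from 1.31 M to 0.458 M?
21.71 s

From ln[A] = ln[A]₀ - k·t: t = ln([A]₀/[A])/k = ln(1.31/0.458)/0.0484 = ln(2.8603)/0.0484 = 1.0509/0.0484 = 21.71 s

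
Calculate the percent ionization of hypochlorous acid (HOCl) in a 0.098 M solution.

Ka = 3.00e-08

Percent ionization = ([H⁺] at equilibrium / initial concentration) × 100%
Percent ionization = 0.0553%

Let x = [H⁺]. Ka = x²/(C - x) ⇒ x² + (3.00e-08)x - (3.00e-08)(0.098) = 0. x = 5.4207e-05. Percent = (5.4207e-05/0.098) × 100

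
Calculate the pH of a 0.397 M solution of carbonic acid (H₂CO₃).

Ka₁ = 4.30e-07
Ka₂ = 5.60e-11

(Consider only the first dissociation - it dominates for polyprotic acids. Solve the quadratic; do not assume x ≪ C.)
pH = 3.38

x² + Ka₁·x − Ka₁·C = 0 with Ka₁ = 4.30e-07, C = 0.397.
x = (−Ka₁ + √(Ka₁² + 4·Ka₁·C))/2 = 4.1296e-04 M, so pH = 3.38.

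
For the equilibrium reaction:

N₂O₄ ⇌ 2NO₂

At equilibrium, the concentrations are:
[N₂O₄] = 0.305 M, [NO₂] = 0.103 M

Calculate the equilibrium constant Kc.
K_c = 0.0348

Kc = ([NO₂]^2) / ([N₂O₄])
   = ((0.103)^2) / ((0.305))
   = 0.010609 / 0.305 = 0.0348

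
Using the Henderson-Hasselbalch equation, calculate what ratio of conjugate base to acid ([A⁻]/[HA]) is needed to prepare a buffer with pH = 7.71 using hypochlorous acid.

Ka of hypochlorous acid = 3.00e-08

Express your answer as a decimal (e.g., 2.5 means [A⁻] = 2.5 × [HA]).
[A⁻]/[HA] = 1.539

pKa = −log(3.00e-08) = 7.5229. pH = pKa + log([A⁻]/[HA]). 7.71 = 7.5229 + log(ratio). log(ratio) = 7.71 − 7.5229 = 0.1871. ratio = 10^(0.1871) = 1.539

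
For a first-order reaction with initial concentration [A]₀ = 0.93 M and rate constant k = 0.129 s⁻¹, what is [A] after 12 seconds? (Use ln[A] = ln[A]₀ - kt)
0.1978 M

ln[A] = ln[A]₀ - k·t = ln(0.93) - (0.129)·(12) = -0.0726 - 1.5480 = -1.6206
[A] = e^(-1.6206) = 0.1978 M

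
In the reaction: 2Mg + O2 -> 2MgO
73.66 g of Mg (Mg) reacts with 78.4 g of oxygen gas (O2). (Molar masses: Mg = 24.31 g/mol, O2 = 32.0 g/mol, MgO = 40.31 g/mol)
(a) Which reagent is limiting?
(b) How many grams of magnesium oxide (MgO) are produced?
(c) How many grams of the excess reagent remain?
(a) Mg, (b) 122.1 g, (c) 29.92 g

Moles of Mg = 73.66 g ÷ 24.31 g/mol = 3.03003 mol
Moles of O2 = 78.4 g ÷ 32.0 g/mol = 2.45 mol
Moles ÷ coefficient: Mg: 3.03003/2 = 1.515, O2: 2.45/1 = 2.45
(a) Mg has the smaller value, so Mg is the limiting reagent.
(b) Moles of MgO = 3.03003 mol Mg × (2/2) = 3.03003 mol; mass = 3.03003 mol × 40.31 g/mol = 122.1 g
(c) O2 consumed = 3.03003 × (1/2) = 1.51501 mol; remaining = 2.45 − 1.51501 = 0.934986 mol; mass = 0.934986 mol × 32.0 g/mol = 29.92 g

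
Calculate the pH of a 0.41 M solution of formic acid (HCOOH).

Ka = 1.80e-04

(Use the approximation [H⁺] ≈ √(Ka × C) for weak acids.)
pH = 2.07

[H⁺] = √(Ka × C) = √(1.80e-04 × 0.41) = 8.5907e-03. pH = -log(8.5907e-03)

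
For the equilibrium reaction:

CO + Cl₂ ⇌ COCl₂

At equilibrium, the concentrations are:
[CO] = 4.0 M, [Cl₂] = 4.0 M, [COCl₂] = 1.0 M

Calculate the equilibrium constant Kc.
K_c = 0.0625

Kc = ([COCl₂]) / ([CO] × [Cl₂])
   = ((1.0)) / ((4.0)·(4.0))
   = 1 / 16 = 0.0625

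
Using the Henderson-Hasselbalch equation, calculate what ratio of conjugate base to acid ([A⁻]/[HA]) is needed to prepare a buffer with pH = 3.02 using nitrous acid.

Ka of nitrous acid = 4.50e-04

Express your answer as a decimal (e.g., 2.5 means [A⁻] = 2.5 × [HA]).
[A⁻]/[HA] = 0.471

pKa = −log(4.50e-04) = 3.3468. pH = pKa + log([A⁻]/[HA]). 3.02 = 3.3468 + log(ratio). log(ratio) = 3.02 − 3.3468 = -0.3268. ratio = 10^(-0.3268) = 0.471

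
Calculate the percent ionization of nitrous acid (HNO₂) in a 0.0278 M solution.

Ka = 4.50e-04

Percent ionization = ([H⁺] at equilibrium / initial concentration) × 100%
Percent ionization = 11.9%

Let x = [H⁺]. Ka = x²/(C - x) ⇒ x² + (4.50e-04)x - (4.50e-04)(0.0278) = 0. x = 3.3191e-03. Percent = (3.3191e-03/0.0278) × 100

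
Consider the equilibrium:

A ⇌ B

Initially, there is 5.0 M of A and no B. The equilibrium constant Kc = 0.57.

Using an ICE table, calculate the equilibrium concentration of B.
[B] = 1.815 M

ICE: [A] = 5.0 − x, [B] = x.
Kc = x/(5.0 − x) = 0.57 ⇒ x = 0.57·5.0/(1 + 0.57) = 2.85/1.57 = 1.815.
[B] = x = 1.815 M.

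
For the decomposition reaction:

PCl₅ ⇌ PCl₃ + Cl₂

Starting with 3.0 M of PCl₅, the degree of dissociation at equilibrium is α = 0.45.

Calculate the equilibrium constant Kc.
K_c = 1.1045

x = α·[A]₀ = 0.45 × 3.0 = 1.35 M dissociated.
At eq: [PCl₅] = 3.0 − 1.35 = 1.65 M; [PCl₃] = [Cl₂] = x = 1.35 M.
Kc = [PCl₃][Cl₂]/[PCl₅] = (1.35)²/1.65 = 1.105.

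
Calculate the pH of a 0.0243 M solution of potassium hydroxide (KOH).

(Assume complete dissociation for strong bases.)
pH = 12.39

[OH⁻] = 0.0243 M for strong base. pOH = -log[OH⁻] = 1.61, pH = 14 - pOH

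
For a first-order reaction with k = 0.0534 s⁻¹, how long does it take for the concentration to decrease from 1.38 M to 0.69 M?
12.98 s

From ln[A] = ln[A]₀ - k·t: t = ln([A]₀/[A])/k = ln(1.38/0.69)/0.0534 = ln(2.0000)/0.0534 = 0.6931/0.0534 = 12.98 s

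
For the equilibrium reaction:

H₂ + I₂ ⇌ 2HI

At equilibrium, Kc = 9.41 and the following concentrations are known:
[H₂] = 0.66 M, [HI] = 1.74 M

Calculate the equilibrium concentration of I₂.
[I₂] = 0.4875 M

Kc = ([HI]^2) / ([H₂] × [I₂]) = 9.41
[I₂]^1 = (product terms)/(Kc · other reactant terms) = 3.0276 / (9.41 · 0.66) = 0.48749
[I₂] = 0.4875 M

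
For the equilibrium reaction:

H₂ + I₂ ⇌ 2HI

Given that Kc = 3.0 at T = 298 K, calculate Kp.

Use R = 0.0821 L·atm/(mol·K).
K_p = 3.0000

Δn = (moles gaseous products) − (moles gaseous reactants) = 0
T = 298 K; RT = 0.0821 × 298 = 24.4658
Kp = Kc·(RT)^Δn = 3.0 × (24.4658)^0 = 3.0 × 1 = 3.0000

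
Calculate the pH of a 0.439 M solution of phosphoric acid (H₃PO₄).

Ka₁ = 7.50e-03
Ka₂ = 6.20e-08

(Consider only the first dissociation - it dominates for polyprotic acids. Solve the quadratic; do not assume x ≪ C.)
pH = 1.27

x² + Ka₁·x − Ka₁·C = 0 with Ka₁ = 7.50e-03, C = 0.439.
x = (−Ka₁ + √(Ka₁² + 4·Ka₁·C))/2 = 5.3753e-02 M, so pH = 1.27.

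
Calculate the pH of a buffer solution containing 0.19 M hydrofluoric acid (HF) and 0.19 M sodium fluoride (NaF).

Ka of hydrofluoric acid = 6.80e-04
pH = 3.17

pKa = -log(6.80e-04) = 3.17. pH = pKa + log([A⁻]/[HA]) = 3.17 + log(0.19/0.19)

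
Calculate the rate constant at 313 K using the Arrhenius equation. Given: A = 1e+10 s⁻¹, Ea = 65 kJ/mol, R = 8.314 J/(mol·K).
1.42e-01 s⁻¹

k = A·exp(-Ea/(R·T)) = 1e+10·exp(-65000/(8.314·313)) = 1e+10·exp(-24.9781) = 1e+10·1.4196e-11 = 1.42e-01 s⁻¹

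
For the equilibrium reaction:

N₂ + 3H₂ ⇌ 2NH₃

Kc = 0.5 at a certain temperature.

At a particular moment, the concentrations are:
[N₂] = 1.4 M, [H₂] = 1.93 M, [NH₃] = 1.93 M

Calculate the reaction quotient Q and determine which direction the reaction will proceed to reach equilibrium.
Q = 0.370, Q < K, reaction proceeds forward (toward products)

Q = ([NH₃]^2) / ([N₂] × [H₂]^3)
  = ((1.93)^2) / ((1.4)·(1.93)^3) = 3.7249/10.065 = 0.3701
Since Q = 0.3701 < Kc = 0.5, the reaction proceeds forward (toward products) to reach equilibrium.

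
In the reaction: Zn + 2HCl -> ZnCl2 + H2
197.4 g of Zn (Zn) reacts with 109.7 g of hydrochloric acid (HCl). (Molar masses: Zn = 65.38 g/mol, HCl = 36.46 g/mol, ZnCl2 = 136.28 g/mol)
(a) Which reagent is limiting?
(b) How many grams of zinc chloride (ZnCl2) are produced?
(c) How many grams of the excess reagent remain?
(a) HCl, (b) 205 g, (c) 99.04 g

Moles of Zn = 197.4 g ÷ 65.38 g/mol = 3.01927 mol
Moles of HCl = 109.7 g ÷ 36.46 g/mol = 3.00878 mol
Moles ÷ coefficient: Zn: 3.01927/1 = 3.019, HCl: 3.00878/2 = 1.504
(a) HCl has the smaller value, so HCl is the limiting reagent.
(b) Moles of ZnCl2 = 3.00878 mol HCl × (1/2) = 1.50439 mol; mass = 1.50439 mol × 136.28 g/mol = 205 g
(c) Zn consumed = 3.00878 × (1/2) = 1.50439 mol; remaining = 3.01927 − 1.50439 = 1.51488 mol; mass = 1.51488 mol × 65.38 g/mol = 99.04 g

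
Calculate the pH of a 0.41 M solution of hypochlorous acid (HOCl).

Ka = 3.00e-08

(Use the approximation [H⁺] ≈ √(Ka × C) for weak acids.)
pH = 3.96

[H⁺] = √(Ka × C) = √(3.00e-08 × 0.41) = 1.1091e-04. pH = -log(1.1091e-04)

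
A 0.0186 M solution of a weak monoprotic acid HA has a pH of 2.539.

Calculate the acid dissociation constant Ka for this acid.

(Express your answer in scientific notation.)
K_a = 5.32e-04

[H⁺] = 10^(−pH) = 10^(−2.539) = 2.891e-03 M. For HA ⇌ H⁺ + A⁻, Ka = x²/(C − x) = (2.891e-03)²/(0.0186 − 2.891e-03) = 5.32e-04.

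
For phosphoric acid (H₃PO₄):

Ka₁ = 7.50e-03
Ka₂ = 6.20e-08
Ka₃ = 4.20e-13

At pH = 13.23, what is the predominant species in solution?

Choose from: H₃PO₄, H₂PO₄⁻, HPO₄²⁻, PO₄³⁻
PO₄³⁻

pKa1 = 2.12, pKa2 = 7.21, pKa3 = 12.38. Each pKa is the crossover between adjacent species; pH = 13.23 lies in the region where PO₄³⁻ predominates.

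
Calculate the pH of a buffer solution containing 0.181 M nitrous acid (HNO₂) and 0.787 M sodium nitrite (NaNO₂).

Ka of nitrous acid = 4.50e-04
pH = 3.99

pKa = -log(4.50e-04) = 3.35. pH = pKa + log([A⁻]/[HA]) = 3.35 + log(0.787/0.181)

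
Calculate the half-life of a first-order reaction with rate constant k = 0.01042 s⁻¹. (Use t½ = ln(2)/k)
66.52 s

t½ = ln(2)/k = 0.6931/0.01042 = 66.52 s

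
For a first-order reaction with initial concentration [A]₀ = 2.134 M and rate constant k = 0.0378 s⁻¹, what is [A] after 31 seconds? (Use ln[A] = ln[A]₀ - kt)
0.6611 M

ln[A] = ln[A]₀ - k·t = ln(2.134) - (0.0378)·(31) = 0.7580 - 1.1718 = -0.4138
[A] = e^(-0.4138) = 0.6611 M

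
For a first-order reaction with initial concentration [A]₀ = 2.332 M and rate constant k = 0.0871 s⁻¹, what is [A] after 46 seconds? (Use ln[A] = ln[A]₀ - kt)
0.0424 M

ln[A] = ln[A]₀ - k·t = ln(2.332) - (0.0871)·(46) = 0.8467 - 4.0066 = -3.1599
[A] = e^(-3.1599) = 0.0424 M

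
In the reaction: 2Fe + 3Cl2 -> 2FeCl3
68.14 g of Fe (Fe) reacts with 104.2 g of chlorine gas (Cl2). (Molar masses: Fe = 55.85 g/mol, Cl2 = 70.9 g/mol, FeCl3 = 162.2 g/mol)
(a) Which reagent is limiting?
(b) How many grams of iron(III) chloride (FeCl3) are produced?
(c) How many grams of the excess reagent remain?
(a) Cl2, (b) 158.9 g, (c) 13.42 g

Moles of Fe = 68.14 g ÷ 55.85 g/mol = 1.22005 mol
Moles of Cl2 = 104.2 g ÷ 70.9 g/mol = 1.46968 mol
Moles ÷ coefficient: Fe: 1.22005/2 = 0.61, Cl2: 1.46968/3 = 0.4899
(a) Cl2 has the smaller value, so Cl2 is the limiting reagent.
(b) Moles of FeCl3 = 1.46968 mol Cl2 × (2/3) = 0.979784 mol; mass = 0.979784 mol × 162.2 g/mol = 158.9 g
(c) Fe consumed = 1.46968 × (2/3) = 0.979784 mol; remaining = 1.22005 − 0.979784 = 0.24027 mol; mass = 0.24027 mol × 55.85 g/mol = 13.42 g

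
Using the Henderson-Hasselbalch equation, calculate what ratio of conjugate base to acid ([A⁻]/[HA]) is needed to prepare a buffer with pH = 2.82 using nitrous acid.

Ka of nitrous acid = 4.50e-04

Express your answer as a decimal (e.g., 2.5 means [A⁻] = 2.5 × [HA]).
[A⁻]/[HA] = 0.297

pKa = −log(4.50e-04) = 3.3468. pH = pKa + log([A⁻]/[HA]). 2.82 = 3.3468 + log(ratio). log(ratio) = 2.82 − 3.3468 = -0.5268. ratio = 10^(-0.5268) = 0.297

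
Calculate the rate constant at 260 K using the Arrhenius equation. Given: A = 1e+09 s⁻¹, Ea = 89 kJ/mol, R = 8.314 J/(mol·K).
1.32e-09 s⁻¹

k = A·exp(-Ea/(R·T)) = 1e+09·exp(-89000/(8.314·260)) = 1e+09·exp(-41.1724) = 1e+09·1.3153e-18 = 1.32e-09 s⁻¹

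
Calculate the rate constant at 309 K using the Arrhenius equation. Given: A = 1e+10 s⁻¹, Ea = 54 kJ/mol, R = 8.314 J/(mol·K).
7.44e+00 s⁻¹

k = A·exp(-Ea/(R·T)) = 1e+10·exp(-54000/(8.314·309)) = 1e+10·exp(-21.0196) = 1e+10·7.4351e-10 = 7.44e+00 s⁻¹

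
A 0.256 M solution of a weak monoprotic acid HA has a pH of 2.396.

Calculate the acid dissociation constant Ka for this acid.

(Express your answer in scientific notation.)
K_a = 6.41e-05

[H⁺] = 10^(−pH) = 10^(−2.396) = 4.018e-03 M. For HA ⇌ H⁺ + A⁻, Ka = x²/(C − x) = (4.018e-03)²/(0.256 − 4.018e-03) = 6.41e-05.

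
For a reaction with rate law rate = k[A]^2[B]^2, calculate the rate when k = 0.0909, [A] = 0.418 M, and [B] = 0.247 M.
0.000969 M/s

rate = k·[A]^2·[B]^2 = 0.0909·(0.418)^2·(0.247)^2 = 0.0909·0.174724·0.061009 = 0.000969 M/s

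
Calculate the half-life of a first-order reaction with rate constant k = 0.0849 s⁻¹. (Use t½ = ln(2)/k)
8.16 s

t½ = ln(2)/k = 0.6931/0.0849 = 8.16 s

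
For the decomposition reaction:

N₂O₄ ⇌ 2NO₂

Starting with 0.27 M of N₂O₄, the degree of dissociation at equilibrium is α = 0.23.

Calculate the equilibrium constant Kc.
K_c = 0.0742

x = α·[A]₀ = 0.23 × 0.27 = 0.0621 M dissociated.
At eq: [N₂O₄] = 0.27 − 0.0621 = 0.2079 M; [NO₂] = 2x = 0.1242 M.
Kc = [NO₂]²/[N₂O₄] = (0.1242)²/0.2079 = 0.0742.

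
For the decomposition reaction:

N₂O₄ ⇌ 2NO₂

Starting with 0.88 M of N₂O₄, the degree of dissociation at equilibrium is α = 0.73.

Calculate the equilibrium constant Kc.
K_c = 6.9474

x = α·[A]₀ = 0.73 × 0.88 = 0.6424 M dissociated.
At eq: [N₂O₄] = 0.88 − 0.6424 = 0.2376 M; [NO₂] = 2x = 1.285 M.
Kc = [NO₂]²/[N₂O₄] = (1.285)²/0.2376 = 6.947.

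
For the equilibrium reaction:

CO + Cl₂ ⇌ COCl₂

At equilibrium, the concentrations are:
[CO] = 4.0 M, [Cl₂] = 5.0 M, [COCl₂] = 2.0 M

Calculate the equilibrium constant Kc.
K_c = 0.1000

Kc = ([COCl₂]) / ([CO] × [Cl₂])
   = ((2.0)) / ((4.0)·(5.0))
   = 2 / 20 = 0.1000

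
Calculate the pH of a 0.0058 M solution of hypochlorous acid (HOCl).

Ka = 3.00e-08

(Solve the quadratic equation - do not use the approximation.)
pH = 4.88

x² + Ka×x - Ka×C = 0. Using quadratic formula: [H⁺] = 1.3176e-05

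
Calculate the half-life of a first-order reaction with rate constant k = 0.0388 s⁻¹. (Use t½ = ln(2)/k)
17.86 s

t½ = ln(2)/k = 0.6931/0.0388 = 17.86 s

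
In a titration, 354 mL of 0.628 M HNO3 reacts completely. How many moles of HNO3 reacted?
Moles = Molarity × Volume (L)
Moles = 0.628 M × 0.354 L = 0.2223 mol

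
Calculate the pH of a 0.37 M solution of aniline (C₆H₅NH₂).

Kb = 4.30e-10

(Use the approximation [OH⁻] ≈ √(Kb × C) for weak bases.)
pH = 9.10

[OH⁻] = √(Kb × C) = √(4.30e-10 × 0.37) = 1.2613e-05. pOH = 4.90, pH = 14 - pOH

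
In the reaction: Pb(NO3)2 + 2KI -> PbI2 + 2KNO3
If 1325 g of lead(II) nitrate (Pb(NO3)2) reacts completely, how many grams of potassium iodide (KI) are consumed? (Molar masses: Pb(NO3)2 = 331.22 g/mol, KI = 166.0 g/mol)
Moles of Pb(NO3)2 = 1325 g ÷ 331.22 g/mol = 4.00036 mol
Mole ratio: 2 mol KI / 1 mol Pb(NO3)2
Moles of KI = 4.00036 × (2/1) = 8.00072 mol
Mass of KI = 8.00072 mol × 166.0 g/mol = 1328 g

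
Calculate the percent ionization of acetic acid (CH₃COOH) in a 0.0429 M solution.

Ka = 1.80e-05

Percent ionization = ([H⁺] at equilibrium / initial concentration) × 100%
Percent ionization = 2.03%

Let x = [H⁺]. Ka = x²/(C - x) ⇒ x² + (1.80e-05)x - (1.80e-05)(0.0429) = 0. x = 8.6980e-04. Percent = (8.6980e-04/0.0429) × 100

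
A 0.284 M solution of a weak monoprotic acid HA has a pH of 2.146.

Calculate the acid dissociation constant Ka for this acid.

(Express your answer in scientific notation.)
K_a = 1.84e-04

[H⁺] = 10^(−pH) = 10^(−2.146) = 7.145e-03 M. For HA ⇌ H⁺ + A⁻, Ka = x²/(C − x) = (7.145e-03)²/(0.284 − 7.145e-03) = 1.84e-04.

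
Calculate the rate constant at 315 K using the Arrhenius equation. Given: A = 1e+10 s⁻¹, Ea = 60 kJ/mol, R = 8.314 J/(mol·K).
1.12e+00 s⁻¹

k = A·exp(-Ea/(R·T)) = 1e+10·exp(-60000/(8.314·315)) = 1e+10·exp(-22.9103) = 1e+10·1.1225e-10 = 1.12e+00 s⁻¹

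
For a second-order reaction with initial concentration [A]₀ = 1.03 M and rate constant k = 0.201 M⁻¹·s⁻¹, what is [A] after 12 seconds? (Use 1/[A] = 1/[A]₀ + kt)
0.2956 M

1/[A] = 1/[A]₀ + k·t = 1/1.03 + (0.201)·(12) = 0.9709 + 2.4120 = 3.3829
[A] = 1/3.3829 = 0.2956 M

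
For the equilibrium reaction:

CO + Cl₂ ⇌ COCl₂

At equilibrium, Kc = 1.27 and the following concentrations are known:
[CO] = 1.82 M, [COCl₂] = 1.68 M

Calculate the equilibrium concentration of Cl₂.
[Cl₂] = 0.7268 M

Kc = ([COCl₂]) / ([CO] × [Cl₂]) = 1.27
[Cl₂]^1 = (product terms)/(Kc · other reactant terms) = 1.68 / (1.27 · 1.82) = 0.72683
[Cl₂] = 0.7268 M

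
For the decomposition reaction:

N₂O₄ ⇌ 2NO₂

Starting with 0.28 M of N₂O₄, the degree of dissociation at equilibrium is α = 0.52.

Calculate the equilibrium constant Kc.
K_c = 0.6309

x = α·[A]₀ = 0.52 × 0.28 = 0.1456 M dissociated.
At eq: [N₂O₄] = 0.28 − 0.1456 = 0.1344 M; [NO₂] = 2x = 0.2912 M.
Kc = [NO₂]²/[N₂O₄] = (0.2912)²/0.1344 = 0.6309.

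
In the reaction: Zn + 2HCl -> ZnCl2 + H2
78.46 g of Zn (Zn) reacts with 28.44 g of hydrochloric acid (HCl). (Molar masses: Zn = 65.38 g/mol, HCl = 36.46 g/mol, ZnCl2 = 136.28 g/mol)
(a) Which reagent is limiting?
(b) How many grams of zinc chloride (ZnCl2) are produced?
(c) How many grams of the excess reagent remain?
(a) HCl, (b) 53.15 g, (c) 52.96 g

Moles of Zn = 78.46 g ÷ 65.38 g/mol = 1.20006 mol
Moles of HCl = 28.44 g ÷ 36.46 g/mol = 0.780033 mol
Moles ÷ coefficient: Zn: 1.20006/1 = 1.2, HCl: 0.780033/2 = 0.39
(a) HCl has the smaller value, so HCl is the limiting reagent.
(b) Moles of ZnCl2 = 0.780033 mol HCl × (1/2) = 0.390016 mol; mass = 0.390016 mol × 136.28 g/mol = 53.15 g
(c) Zn consumed = 0.780033 × (1/2) = 0.390016 mol; remaining = 1.20006 − 0.390016 = 0.810045 mol; mass = 0.810045 mol × 65.38 g/mol = 52.96 g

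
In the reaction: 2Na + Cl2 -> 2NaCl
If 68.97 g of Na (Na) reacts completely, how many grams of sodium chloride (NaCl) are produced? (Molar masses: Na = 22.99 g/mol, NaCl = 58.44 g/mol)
Moles of Na = 68.97 g ÷ 22.99 g/mol = 3 mol
Mole ratio: 2 mol NaCl / 2 mol Na
Moles of NaCl = 3 × (2/2) = 3 mol
Mass of NaCl = 3 mol × 58.44 g/mol = 175.3 g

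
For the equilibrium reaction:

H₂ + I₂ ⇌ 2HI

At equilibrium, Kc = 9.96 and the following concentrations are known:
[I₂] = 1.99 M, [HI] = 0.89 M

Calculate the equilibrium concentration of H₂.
[H₂] = 0.0400 M

Kc = ([HI]^2) / ([H₂] × [I₂]) = 9.96
[H₂]^1 = (product terms)/(Kc · other reactant terms) = 0.7921 / (9.96 · 1.99) = 0.039964
[H₂] = 0.0400 M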